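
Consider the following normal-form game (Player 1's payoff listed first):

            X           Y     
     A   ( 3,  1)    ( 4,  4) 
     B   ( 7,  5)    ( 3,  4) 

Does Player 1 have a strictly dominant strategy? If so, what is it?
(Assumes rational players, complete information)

No strictly dominant strategy exists for Player 1

Work:
A strategy strictly dominates another if it gives a strictly higher payoff against every opponent action. Compare each pair of P1's strategies column-by-column:
  A vs B: [3 vs 7, 4 vs 3] → A does not strictly dominate B (column X: 3 ≤ 7)
  B vs A: [7 vs 3, 3 vs 4] → B does not strictly dominate A (column Y: 3 ≤ 4)
No single strategy strictly dominates all others → no strictly dominant strategy.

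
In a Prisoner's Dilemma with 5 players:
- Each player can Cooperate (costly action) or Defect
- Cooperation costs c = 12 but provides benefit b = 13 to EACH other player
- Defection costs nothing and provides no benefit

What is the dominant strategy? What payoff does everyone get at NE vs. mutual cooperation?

Dominant: Defect; NE payoff = 0; Coop payoff = 40

Work:
Defect dominates (saves cost c = 12, benefit to others is external)
NE: All defect → everyone gets 0
If all cooperate: each receives (4)×13 - 12 = 40
Social dilemma: 40 > 0 but NE gives 0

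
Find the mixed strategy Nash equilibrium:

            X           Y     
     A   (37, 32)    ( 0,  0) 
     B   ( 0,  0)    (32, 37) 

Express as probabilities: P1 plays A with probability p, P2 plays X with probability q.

p = 0.5362, q = 0.4638

Work:
Find probabilities that make opponent indifferent:
P2 chooses q to make P1 indifferent between A and B
P1 chooses p to make P2 indifferent between X and Y
Mixed NE: P1 plays (A: 0.5362, B: 0.4638), P2 plays (X: 0.4638, Y: 0.5362)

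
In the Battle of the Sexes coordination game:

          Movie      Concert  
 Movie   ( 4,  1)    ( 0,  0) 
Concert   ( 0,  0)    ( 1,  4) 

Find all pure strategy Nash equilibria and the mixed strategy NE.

Pure NE: (Movie, Movie) and (Concert, Concert); Mixed NE: p = 0.8, q = 0.2

Work:
Check pure NE:
(Movie, Movie): (4, 1) - no unilateral deviation beneficial
(Concert, Concert): (1, 4) - no unilateral deviation beneficial
Mixed NE: P1 plays Movie with p = 0.8, P2 plays Movie with q = 0.2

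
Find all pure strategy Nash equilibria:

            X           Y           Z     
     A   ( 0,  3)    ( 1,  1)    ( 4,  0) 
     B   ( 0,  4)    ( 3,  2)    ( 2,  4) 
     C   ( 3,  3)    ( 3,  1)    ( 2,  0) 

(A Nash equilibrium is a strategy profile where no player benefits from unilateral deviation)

Nash equilibrium: (C, X)

Work:
Best responses:
  P1 vs X: payoffs [0, 0, 3] → best response C (payoff 3)
  P1 vs Y: payoffs [1, 3, 3] → best response B/C (payoff 3)
  P1 vs Z: payoffs [4, 2, 2] → best response A (payoff 4)
  P2 vs A: payoffs [3, 1, 0] → best response X (payoff 3)
  P2 vs B: payoffs [4, 2, 4] → best response X/Z (payoff 4)
  P2 vs C: payoffs [3, 1, 0] → best response X (payoff 3)
Mutual best responses: (C,X) → Nash equilibria.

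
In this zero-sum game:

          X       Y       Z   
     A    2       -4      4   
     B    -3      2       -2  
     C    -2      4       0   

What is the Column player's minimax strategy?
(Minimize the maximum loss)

Column should play X, value = 2

Work:
Column player minimizes Row's maximum payoff:
Column X: max payoff to Row = 2
Column Y: max payoff to Row = 4
Column Z: max payoff to Row = 4
Minimum is 2, achieved by column X.
Minimax strategy: X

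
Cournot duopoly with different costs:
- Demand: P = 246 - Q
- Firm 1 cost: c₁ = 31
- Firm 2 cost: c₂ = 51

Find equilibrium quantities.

q₁* = 78.33, q₂* = 58.33

Work:
Reaction: q₁ = (246 - 31 - q₂)/2
Reaction: q₂ = (246 - 51 - q₁)/2
Solve simultaneously:
q₁* = (246 - 2×31 + 51)/3 = 78.33
q₂* = (246 - 2×51 + 31)/3 = 58.33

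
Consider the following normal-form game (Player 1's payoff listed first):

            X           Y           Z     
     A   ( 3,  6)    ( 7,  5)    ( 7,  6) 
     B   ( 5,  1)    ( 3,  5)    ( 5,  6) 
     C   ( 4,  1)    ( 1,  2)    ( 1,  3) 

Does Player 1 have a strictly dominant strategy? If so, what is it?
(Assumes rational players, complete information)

No strictly dominant strategy exists for Player 1

Work:
A strategy strictly dominates another if it gives a strictly higher payoff against every opponent action. Compare each pair of P1's strategies column-by-column:
  A vs B: [3 vs 5, 7 vs 3, 7 vs 5] → A does not strictly dominate B (column X: 3 ≤ 5)
  A vs C: [3 vs 4, 7 vs 1, 7 vs 1] → A does not strictly dominate C (column X: 3 ≤ 4)
  B vs A: [5 vs 3, 3 vs 7, 5 vs 7] → B does not strictly dominate A (column Y: 3 ≤ 7)
  B vs C: [5 vs 4, 3 vs 1, 5 vs 1] → B strictly dominates C
  C vs A: [4 vs 3, 1 vs 7, 1 vs 7] → C does not strictly dominate A (column Y: 1 ≤ 7)
  C vs B: [4 vs 5, 1 vs 3, 1 vs 5] → C does not strictly dominate B (column X: 4 ≤ 5)
No single strategy strictly dominates all others → no strictly dominant strategy.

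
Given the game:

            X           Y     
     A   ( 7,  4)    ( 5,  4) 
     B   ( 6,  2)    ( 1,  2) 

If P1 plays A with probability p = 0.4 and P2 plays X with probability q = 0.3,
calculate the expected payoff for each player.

E[P1] = 3.74, E[P2] = 2.8

Work:
E[P1] = p·q·π₁(A,X) + p·(1-q)·π₁(A,Y) + (1-p)·q·π₁(B,X) + (1-p)·(1-q)·π₁(B,Y)
= 0.4·0.3·7 + 0.4·0.7·5 + 0.6·0.3·6 + 0.6·0.7·1
= 3.74

E[P2] = 2.8 (similar calculation)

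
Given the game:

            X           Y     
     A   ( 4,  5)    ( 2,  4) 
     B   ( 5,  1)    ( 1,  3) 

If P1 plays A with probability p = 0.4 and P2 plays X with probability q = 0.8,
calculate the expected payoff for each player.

E[P1] = 3.96, E[P2] = 2.76

Work:
E[P1] = p·q·π₁(A,X) + p·(1-q)·π₁(A,Y) + (1-p)·q·π₁(B,X) + (1-p)·(1-q)·π₁(B,Y)
= 0.4·0.8·4 + 0.4·0.2·2 + 0.6·0.8·5 + 0.6·0.2·1
= 3.96

E[P2] = 2.76 (similar calculation)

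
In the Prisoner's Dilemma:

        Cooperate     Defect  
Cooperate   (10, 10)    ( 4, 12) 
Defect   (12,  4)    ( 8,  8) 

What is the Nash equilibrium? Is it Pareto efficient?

(Defect, Defect) is NE; not Pareto efficient

Work:
Defect dominates Cooperate for both players:
If P2 cooperates: Defect (12) > Cooperate (10)
If P2 defects: Defect (8) > Cooperate (4)
NE: (Defect, Defect) with payoff (8, 8)
But (Cooperate, Cooperate) = (10, 10) Pareto dominates (8, 8)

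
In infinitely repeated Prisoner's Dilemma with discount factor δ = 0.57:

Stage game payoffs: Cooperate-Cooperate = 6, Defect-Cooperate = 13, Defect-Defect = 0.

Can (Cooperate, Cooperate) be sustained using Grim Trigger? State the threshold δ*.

δ* = 0.5385; since δ = 0.57 ≥ 0.5385, cooperation can be sustained

Work:
For Grim Trigger:
Cooperate forever: 6/(1-δ)
Defect then punished: 13 + 0·δ/(1-δ)
Need: 6/(1-δ) ≥ 13 + 0·δ/(1-δ)
Solving: δ ≥ (T-R)/(T-P) = (13-6)/(13-0) = 0.5385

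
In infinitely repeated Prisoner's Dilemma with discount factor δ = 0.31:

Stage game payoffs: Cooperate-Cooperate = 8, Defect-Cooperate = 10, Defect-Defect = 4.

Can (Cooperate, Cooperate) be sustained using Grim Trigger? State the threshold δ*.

δ* = 0.3333; since δ = 0.31 < 0.3333, cooperation cannot be sustained

Work:
For Grim Trigger:
Cooperate forever: 8/(1-δ)
Defect then punished: 10 + 4·δ/(1-δ)
Need: 8/(1-δ) ≥ 10 + 4·δ/(1-δ)
Solving: δ ≥ (T-R)/(T-P) = (10-8)/(10-4) = 0.3333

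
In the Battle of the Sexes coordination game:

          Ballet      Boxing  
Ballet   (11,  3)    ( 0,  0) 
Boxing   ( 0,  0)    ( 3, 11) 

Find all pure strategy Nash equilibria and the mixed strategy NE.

Pure NE: (Ballet, Ballet) and (Boxing, Boxing); Mixed NE: p = 0.7857, q = 0.2143

Work:
Check pure NE:
(Ballet, Ballet): (11, 3) - no unilateral deviation beneficial
(Boxing, Boxing): (3, 11) - no unilateral deviation beneficial
Mixed NE: P1 plays Ballet with p = 0.7857, P2 plays Ballet with q = 0.2143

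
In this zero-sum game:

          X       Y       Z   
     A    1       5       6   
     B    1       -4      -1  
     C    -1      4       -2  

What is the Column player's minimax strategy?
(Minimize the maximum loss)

Column should play X, value = 1

Work:
Column player minimizes Row's maximum payoff:
Column X: max payoff to Row = 1
Column Y: max payoff to Row = 5
Column Z: max payoff to Row = 6
Minimum is 1, achieved by column X.
Minimax strategy: X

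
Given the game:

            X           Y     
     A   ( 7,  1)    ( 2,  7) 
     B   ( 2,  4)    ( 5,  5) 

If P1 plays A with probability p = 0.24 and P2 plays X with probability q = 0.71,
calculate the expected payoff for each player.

E[P1] = 3.5132, E[P2] = 3.918

Work:
E[P1] = p·q·π₁(A,X) + p·(1-q)·π₁(A,Y) + (1-p)·q·π₁(B,X) + (1-p)·(1-q)·π₁(B,Y)
= 0.24·0.71·7 + 0.24·0.29·2 + 0.76·0.71·2 + 0.76·0.29·5
= 3.5132

E[P2] = 3.918 (similar calculation)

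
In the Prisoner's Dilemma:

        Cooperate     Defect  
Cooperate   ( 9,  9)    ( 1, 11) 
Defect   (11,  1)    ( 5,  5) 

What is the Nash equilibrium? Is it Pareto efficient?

(Defect, Defect) is NE; not Pareto efficient

Work:
Defect dominates Cooperate for both players:
If P2 cooperates: Defect (11) > Cooperate (9)
If P2 defects: Defect (5) > Cooperate (1)
NE: (Defect, Defect) with payoff (5, 5)
But (Cooperate, Cooperate) = (9, 9) Pareto dominates (5, 5)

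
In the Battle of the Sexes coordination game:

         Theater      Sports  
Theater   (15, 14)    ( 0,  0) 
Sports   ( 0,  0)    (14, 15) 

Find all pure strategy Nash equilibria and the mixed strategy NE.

Pure NE: (Theater, Theater) and (Sports, Sports); Mixed NE: p = 0.5172, q = 0.4828

Work:
Check pure NE:
(Theater, Theater): (15, 14) - no unilateral deviation beneficial
(Sports, Sports): (14, 15) - no unilateral deviation beneficial
Mixed NE: P1 plays Theater with p = 0.5172, P2 plays Theater with q = 0.4828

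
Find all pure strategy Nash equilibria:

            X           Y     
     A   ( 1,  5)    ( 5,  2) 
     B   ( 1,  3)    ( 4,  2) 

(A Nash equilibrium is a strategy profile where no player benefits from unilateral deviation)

Nash equilibrium: (A, X), (B, X)

Work:
Best responses:
  P1 vs X: payoffs [1, 1] → best response A/B (payoff 1)
  P1 vs Y: payoffs [5, 4] → best response A (payoff 5)
  P2 vs A: payoffs [5, 2] → best response X (payoff 5)
  P2 vs B: payoffs [3, 2] → best response X (payoff 3)
Mutual best responses: (A,X), (B,X) → Nash equilibria.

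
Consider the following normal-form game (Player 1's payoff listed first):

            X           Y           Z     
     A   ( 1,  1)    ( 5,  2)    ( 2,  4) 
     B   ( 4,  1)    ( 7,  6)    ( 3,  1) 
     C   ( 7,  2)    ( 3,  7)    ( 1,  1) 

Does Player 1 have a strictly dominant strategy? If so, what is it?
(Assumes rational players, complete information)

No strictly dominant strategy exists for Player 1

Work:
A strategy strictly dominates another if it gives a strictly higher payoff against every opponent action. Compare each pair of P1's strategies column-by-column:
  A vs B: [1 vs 4, 5 vs 7, 2 vs 3] → A does not strictly dominate B (column X: 1 ≤ 4)
  A vs C: [1 vs 7, 5 vs 3, 2 vs 1] → A does not strictly dominate C (column X: 1 ≤ 7)
  B vs A: [4 vs 1, 7 vs 5, 3 vs 2] → B strictly dominates A
  B vs C: [4 vs 7, 7 vs 3, 3 vs 1] → B does not strictly dominate C (column X: 4 ≤ 7)
  C vs A: [7 vs 1, 3 vs 5, 1 vs 2] → C does not strictly dominate A (column Y: 3 ≤ 5)
  C vs B: [7 vs 4, 3 vs 7, 1 vs 3] → C does not strictly dominate B (column Y: 3 ≤ 7)
No single strategy strictly dominates all others → no strictly dominant strategy.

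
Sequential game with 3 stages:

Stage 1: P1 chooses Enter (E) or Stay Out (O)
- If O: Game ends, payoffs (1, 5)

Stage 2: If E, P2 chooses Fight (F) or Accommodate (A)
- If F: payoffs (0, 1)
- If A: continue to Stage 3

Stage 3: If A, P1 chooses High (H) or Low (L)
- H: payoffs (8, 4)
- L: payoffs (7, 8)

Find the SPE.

SPE: (E, A, H); Outcome (8, 4)

Work:
Stage 3: P1 chooses H (8 vs 7)
Stage 2: P2: F->1, A->4 (anticipating H). Choose A
Stage 1: P1: O->1, E->8 (anticipating A, H). Choose E
SPE path: E -> A -> H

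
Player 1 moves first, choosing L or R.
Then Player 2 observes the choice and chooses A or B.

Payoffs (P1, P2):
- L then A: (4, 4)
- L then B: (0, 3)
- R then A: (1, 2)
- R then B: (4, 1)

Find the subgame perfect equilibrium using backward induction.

P1 plays L, P2 plays A after L and A after R; Payoff (4, 4)

Work:
Backward induction:
After L: P2 chooses A → P1 gets 4
After R: P2 chooses A → P1 gets 1
P1 chooses L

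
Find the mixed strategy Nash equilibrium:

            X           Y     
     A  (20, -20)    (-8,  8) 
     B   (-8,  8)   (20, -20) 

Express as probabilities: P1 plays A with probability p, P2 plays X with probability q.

p = 0.5, q = 0.5

Work:
Find probabilities that make opponent indifferent:
P2 chooses q to make P1 indifferent between A and B
P1 chooses p to make P2 indifferent between X and Y
Mixed NE: P1 plays (A: 0.5, B: 0.5), P2 plays (X: 0.5, Y: 0.5)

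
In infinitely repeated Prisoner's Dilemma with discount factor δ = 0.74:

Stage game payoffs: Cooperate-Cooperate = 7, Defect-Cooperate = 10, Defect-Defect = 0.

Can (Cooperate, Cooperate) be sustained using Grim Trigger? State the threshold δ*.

δ* = 0.3; since δ = 0.74 ≥ 0.3, cooperation can be sustained

Work:
For Grim Trigger:
Cooperate forever: 7/(1-δ)
Defect then punished: 10 + 0·δ/(1-δ)
Need: 7/(1-δ) ≥ 10 + 0·δ/(1-δ)
Solving: δ ≥ (T-R)/(T-P) = (10-7)/(10-0) = 0.3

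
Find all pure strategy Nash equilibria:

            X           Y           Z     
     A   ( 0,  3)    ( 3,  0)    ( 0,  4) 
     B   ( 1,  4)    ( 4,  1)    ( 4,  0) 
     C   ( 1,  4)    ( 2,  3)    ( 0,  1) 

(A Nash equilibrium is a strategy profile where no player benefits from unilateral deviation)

Nash equilibrium: (B, X), (C, X)

Work:
Best responses:
  P1 vs X: payoffs [0, 1, 1] → best response B/C (payoff 1)
  P1 vs Y: payoffs [3, 4, 2] → best response B (payoff 4)
  P1 vs Z: payoffs [0, 4, 0] → best response B (payoff 4)
  P2 vs A: payoffs [3, 0, 4] → best response Z (payoff 4)
  P2 vs B: payoffs [4, 1, 0] → best response X (payoff 4)
  P2 vs C: payoffs [4, 3, 1] → best response X (payoff 4)
Mutual best responses: (B,X), (C,X) → Nash equilibria.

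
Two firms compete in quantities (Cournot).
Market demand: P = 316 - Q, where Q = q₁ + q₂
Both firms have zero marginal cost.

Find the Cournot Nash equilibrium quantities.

q₁* = q₂* = 105.33; P* = 105.33

Work:
Profit: π_i = P·q_i = (a - q_i - q_j)·q_i
FOC: ∂π_i/∂q_i = a - 2q_i - q_j = 0
Reaction function: q_i = (316 - q_j)/2
Symmetry: q* = 316/3 = 105.33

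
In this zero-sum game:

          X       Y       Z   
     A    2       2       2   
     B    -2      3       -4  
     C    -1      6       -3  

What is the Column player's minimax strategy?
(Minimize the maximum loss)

Column should play X or Z (all achieve the minimum), value = 2

Work:
Column player minimizes Row's maximum payoff:
Column X: max payoff to Row = 2
Column Y: max payoff to Row = 6
Column Z: max payoff to Row = 2
Minimum is 2, achieved by columns X, Z (tied).
Each of X or Z is a minimax strategy.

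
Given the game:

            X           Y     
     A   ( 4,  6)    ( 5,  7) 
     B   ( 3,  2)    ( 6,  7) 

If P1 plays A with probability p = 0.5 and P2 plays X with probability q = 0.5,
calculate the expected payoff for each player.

E[P1] = 4.5, E[P2] = 5.5

Work:
E[P1] = p·q·π₁(A,X) + p·(1-q)·π₁(A,Y) + (1-p)·q·π₁(B,X) + (1-p)·(1-q)·π₁(B,Y)
= 0.5·0.5·4 + 0.5·0.5·5 + 0.5·0.5·3 + 0.5·0.5·6
= 4.5

E[P2] = 5.5 (similar calculation)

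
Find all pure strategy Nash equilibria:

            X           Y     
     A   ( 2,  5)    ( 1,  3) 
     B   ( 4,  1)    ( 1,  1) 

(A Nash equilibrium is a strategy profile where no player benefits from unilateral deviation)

Nash equilibrium: (B, X), (B, Y)

Work:
Best responses:
  P1 vs X: payoffs [2, 4] → best response B (payoff 4)
  P1 vs Y: payoffs [1, 1] → best response A/B (payoff 1)
  P2 vs A: payoffs [5, 3] → best response X (payoff 5)
  P2 vs B: payoffs [1, 1] → best response X/Y (payoff 1)
Mutual best responses: (B,X), (B,Y) → Nash equilibria.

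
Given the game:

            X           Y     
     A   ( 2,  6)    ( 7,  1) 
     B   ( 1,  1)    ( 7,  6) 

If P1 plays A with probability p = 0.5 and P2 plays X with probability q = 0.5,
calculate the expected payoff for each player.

E[P1] = 4.25, E[P2] = 3.5

Work:
E[P1] = p·q·π₁(A,X) + p·(1-q)·π₁(A,Y) + (1-p)·q·π₁(B,X) + (1-p)·(1-q)·π₁(B,Y)
= 0.5·0.5·2 + 0.5·0.5·7 + 0.5·0.5·1 + 0.5·0.5·7
= 4.25

E[P2] = 3.5 (similar calculation)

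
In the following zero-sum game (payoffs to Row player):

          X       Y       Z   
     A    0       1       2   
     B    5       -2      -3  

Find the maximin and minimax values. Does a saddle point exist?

Maximin = 0, Minimax = 1, Saddle: False

Work:
Row minimums: [0, -3] → maximin = 0
Column maximums: [5, 1, 2] → minimax = 1
No saddle point (maximin ≠ minimax). Mixed strategy needed.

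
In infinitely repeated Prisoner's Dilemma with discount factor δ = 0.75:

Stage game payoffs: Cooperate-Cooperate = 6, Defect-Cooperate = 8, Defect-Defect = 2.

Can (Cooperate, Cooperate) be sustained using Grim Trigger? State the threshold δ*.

δ* = 0.3333; since δ = 0.75 ≥ 0.3333, cooperation can be sustained

Work:
For Grim Trigger:
Cooperate forever: 6/(1-δ)
Defect then punished: 8 + 2·δ/(1-δ)
Need: 6/(1-δ) ≥ 8 + 2·δ/(1-δ)
Solving: δ ≥ (T-R)/(T-P) = (8-6)/(8-2) = 0.3333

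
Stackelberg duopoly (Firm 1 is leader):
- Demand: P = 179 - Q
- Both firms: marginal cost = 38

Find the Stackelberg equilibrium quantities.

q₁* (leader) = 70.5, q₂* (follower) = 35.25

Work:
Follower's reaction: q₂ = (a - c - q₁)/2
Leader substitutes: π₁ = q₁·(a - q₁ - (a-c-q₁)/2 - c)
FOC: q₁* = (179 - 38)/2 = 70.50
Then: q₂* = (179 - 38 - 70.5)/2 = 35.25
Leader has first-mover advantage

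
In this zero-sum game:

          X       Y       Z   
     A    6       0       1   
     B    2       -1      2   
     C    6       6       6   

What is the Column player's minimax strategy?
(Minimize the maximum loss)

Column should play X or Y or Z (all achieve the minimum), value = 6

Work:
Column player minimizes Row's maximum payoff:
Column X: max payoff to Row = 6
Column Y: max payoff to Row = 6
Column Z: max payoff to Row = 6
Minimum is 6, achieved by columns X, Y, Z (tied).
Each of X or Y or Z is a minimax strategy.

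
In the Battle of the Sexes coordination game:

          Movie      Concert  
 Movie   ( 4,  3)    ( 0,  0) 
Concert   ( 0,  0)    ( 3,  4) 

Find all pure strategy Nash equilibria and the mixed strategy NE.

Pure NE: (Movie, Movie) and (Concert, Concert); Mixed NE: p = 0.5714, q = 0.4286

Work:
Check pure NE:
(Movie, Movie): (4, 3) - no unilateral deviation beneficial
(Concert, Concert): (3, 4) - no unilateral deviation beneficial
Mixed NE: P1 plays Movie with p = 0.5714, P2 plays Movie with q = 0.4286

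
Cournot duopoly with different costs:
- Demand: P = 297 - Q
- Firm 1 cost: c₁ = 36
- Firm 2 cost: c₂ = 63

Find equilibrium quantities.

q₁* = 96.0, q₂* = 69.0

Work:
Reaction: q₁ = (297 - 36 - q₂)/2
Reaction: q₂ = (297 - 63 - q₁)/2
Solve simultaneously:
q₁* = (297 - 2×36 + 63)/3 = 96.0
q₂* = (297 - 2×63 + 36)/3 = 69.0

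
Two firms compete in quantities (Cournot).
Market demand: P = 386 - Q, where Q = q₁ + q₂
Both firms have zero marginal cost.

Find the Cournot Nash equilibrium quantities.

q₁* = q₂* = 128.67; P* = 128.67

Work:
Profit: π_i = P·q_i = (a - q_i - q_j)·q_i
FOC: ∂π_i/∂q_i = a - 2q_i - q_j = 0
Reaction function: q_i = (386 - q_j)/2
Symmetry: q* = 386/3 = 128.67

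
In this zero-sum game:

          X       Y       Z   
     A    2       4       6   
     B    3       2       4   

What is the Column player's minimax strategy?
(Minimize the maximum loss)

Column should play X, value = 3

Work:
Column player minimizes Row's maximum payoff:
Column X: max payoff to Row = 3
Column Y: max payoff to Row = 4
Column Z: max payoff to Row = 6
Minimum is 3, achieved by column X.
Minimax strategy: X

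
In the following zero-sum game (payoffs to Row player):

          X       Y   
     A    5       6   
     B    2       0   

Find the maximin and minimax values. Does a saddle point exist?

Maximin = 5, Minimax = 5, Saddle: True

Work:
Row minimums: [5, 0] → maximin = 5
Column maximums: [5, 6] → minimax = 5
Saddle point exists! Game value = 5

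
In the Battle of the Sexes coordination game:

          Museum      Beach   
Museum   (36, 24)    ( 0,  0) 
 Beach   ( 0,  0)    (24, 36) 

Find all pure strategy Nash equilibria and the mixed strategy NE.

Pure NE: (Museum, Museum) and (Beach, Beach); Mixed NE: p = 0.6, q = 0.4

Work:
Check pure NE:
(Museum, Museum): (36, 24) - no unilateral deviation beneficial
(Beach, Beach): (24, 36) - no unilateral deviation beneficial
Mixed NE: P1 plays Museum with p = 0.6, P2 plays Museum with q = 0.4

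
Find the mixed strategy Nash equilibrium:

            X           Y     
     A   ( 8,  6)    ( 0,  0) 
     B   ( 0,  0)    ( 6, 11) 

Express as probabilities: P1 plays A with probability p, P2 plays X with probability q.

p = 0.6471, q = 0.4286

Work:
Find probabilities that make opponent indifferent:
P2 chooses q to make P1 indifferent between A and B
P1 chooses p to make P2 indifferent between X and Y
Mixed NE: P1 plays (A: 0.6471, B: 0.3529), P2 plays (X: 0.4286, Y: 0.5714)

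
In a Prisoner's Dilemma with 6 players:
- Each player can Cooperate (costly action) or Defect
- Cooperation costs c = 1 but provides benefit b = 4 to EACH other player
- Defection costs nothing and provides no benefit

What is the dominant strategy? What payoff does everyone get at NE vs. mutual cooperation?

Dominant: Defect; NE payoff = 0; Coop payoff = 19

Work:
Defect dominates (saves cost c = 1, benefit to others is external)
NE: All defect → everyone gets 0
If all cooperate: each receives (5)×4 - 1 = 19
Social dilemma: 19 > 0 but NE gives 0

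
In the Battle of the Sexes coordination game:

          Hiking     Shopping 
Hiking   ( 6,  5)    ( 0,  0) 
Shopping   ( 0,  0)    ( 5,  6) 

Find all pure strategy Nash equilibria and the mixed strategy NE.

Pure NE: (Hiking, Hiking) and (Shopping, Shopping); Mixed NE: p = 0.5455, q = 0.4545

Work:
Check pure NE:
(Hiking, Hiking): (6, 5) - no unilateral deviation beneficial
(Shopping, Shopping): (5, 6) - no unilateral deviation beneficial
Mixed NE: P1 plays Hiking with p = 0.5455, P2 plays Hiking with q = 0.4545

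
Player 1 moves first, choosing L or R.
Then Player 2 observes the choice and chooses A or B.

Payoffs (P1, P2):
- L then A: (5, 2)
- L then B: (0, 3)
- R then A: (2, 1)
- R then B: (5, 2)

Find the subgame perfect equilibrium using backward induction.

P1 plays R, P2 plays B after L and B after R; Payoff (5, 2)

Work:
Backward induction:
After L: P2 chooses B → P1 gets 0
After R: P2 chooses B → P1 gets 5
P1 chooses R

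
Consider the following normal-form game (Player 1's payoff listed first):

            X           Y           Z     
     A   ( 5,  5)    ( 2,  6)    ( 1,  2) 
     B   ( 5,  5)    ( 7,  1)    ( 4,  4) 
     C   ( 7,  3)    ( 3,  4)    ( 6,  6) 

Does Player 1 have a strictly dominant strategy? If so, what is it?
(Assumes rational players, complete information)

No strictly dominant strategy exists for Player 1

Work:
A strategy strictly dominates another if it gives a strictly higher payoff against every opponent action. Compare each pair of P1's strategies column-by-column:
  A vs B: [5 vs 5, 2 vs 7, 1 vs 4] → A does not strictly dominate B (column X: 5 ≤ 5)
  A vs C: [5 vs 7, 2 vs 3, 1 vs 6] → A does not strictly dominate C (column X: 5 ≤ 7)
  B vs A: [5 vs 5, 7 vs 2, 4 vs 1] → B does not strictly dominate A (column X: 5 ≤ 5)
  B vs C: [5 vs 7, 7 vs 3, 4 vs 6] → B does not strictly dominate C (column X: 5 ≤ 7)
  C vs A: [7 vs 5, 3 vs 2, 6 vs 1] → C strictly dominates A
  C vs B: [7 vs 5, 3 vs 7, 6 vs 4] → C does not strictly dominate B (column Y: 3 ≤ 7)
No single strategy strictly dominates all others → no strictly dominant strategy.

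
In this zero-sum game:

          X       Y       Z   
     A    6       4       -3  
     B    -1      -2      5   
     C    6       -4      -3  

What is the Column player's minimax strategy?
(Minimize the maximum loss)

Column should play Y, value = 4

Work:
Column player minimizes Row's maximum payoff:
Column X: max payoff to Row = 6
Column Y: max payoff to Row = 4
Column Z: max payoff to Row = 5
Minimum is 4, achieved by column Y.
Minimax strategy: Y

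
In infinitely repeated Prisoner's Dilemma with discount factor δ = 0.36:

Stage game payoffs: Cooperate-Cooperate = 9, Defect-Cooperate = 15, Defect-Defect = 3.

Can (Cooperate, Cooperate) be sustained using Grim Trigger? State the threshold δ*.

δ* = 0.5; since δ = 0.36 < 0.5, cooperation cannot be sustained

Work:
For Grim Trigger:
Cooperate forever: 9/(1-δ)
Defect then punished: 15 + 3·δ/(1-δ)
Need: 9/(1-δ) ≥ 15 + 3·δ/(1-δ)
Solving: δ ≥ (T-R)/(T-P) = (15-9)/(15-3) = 0.5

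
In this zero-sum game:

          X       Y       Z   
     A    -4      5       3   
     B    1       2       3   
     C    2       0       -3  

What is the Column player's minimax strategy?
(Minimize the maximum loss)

Column should play X, value = 2

Work:
Column player minimizes Row's maximum payoff:
Column X: max payoff to Row = 2
Column Y: max payoff to Row = 5
Column Z: max payoff to Row = 3
Minimum is 2, achieved by column X.
Minimax strategy: X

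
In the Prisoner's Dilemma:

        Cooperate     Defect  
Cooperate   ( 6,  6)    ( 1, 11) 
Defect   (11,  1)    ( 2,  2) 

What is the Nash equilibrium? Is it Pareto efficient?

(Defect, Defect) is NE; not Pareto efficient

Work:
Defect dominates Cooperate for both players:
If P2 cooperates: Defect (11) > Cooperate (6)
If P2 defects: Defect (2) > Cooperate (1)
NE: (Defect, Defect) with payoff (2, 2)
But (Cooperate, Cooperate) = (6, 6) Pareto dominates (2, 2)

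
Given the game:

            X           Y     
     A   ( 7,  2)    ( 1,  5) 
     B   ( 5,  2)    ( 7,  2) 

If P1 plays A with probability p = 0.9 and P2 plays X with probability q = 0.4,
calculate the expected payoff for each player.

E[P1] = 3.68, E[P2] = 3.62

Work:
E[P1] = p·q·π₁(A,X) + p·(1-q)·π₁(A,Y) + (1-p)·q·π₁(B,X) + (1-p)·(1-q)·π₁(B,Y)
= 0.9·0.4·7 + 0.9·0.6·1 + 0.1·0.4·5 + 0.1·0.6·7
= 3.68

E[P2] = 3.62 (similar calculation)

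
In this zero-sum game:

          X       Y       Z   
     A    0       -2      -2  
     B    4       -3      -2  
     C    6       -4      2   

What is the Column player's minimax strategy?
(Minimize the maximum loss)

Column should play Y, value = -2

Work:
Column player minimizes Row's maximum payoff:
Column X: max payoff to Row = 6
Column Y: max payoff to Row = -2
Column Z: max payoff to Row = 2
Minimum is -2, achieved by column Y.
Minimax strategy: Y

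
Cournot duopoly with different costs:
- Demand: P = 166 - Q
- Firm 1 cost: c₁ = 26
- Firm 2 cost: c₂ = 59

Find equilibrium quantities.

q₁* = 57.67, q₂* = 24.67

Work:
Reaction: q₁ = (166 - 26 - q₂)/2
Reaction: q₂ = (166 - 59 - q₁)/2
Solve simultaneously:
q₁* = (166 - 2×26 + 59)/3 = 57.67
q₂* = (166 - 2×59 + 26)/3 = 24.67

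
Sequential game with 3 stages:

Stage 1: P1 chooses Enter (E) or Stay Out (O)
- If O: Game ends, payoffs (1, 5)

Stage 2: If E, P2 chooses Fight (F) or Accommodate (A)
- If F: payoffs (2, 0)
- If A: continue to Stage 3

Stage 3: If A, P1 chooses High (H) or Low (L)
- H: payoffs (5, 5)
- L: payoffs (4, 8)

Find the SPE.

SPE: (E, A, H); Outcome (5, 5)

Work:
Stage 3: P1 chooses H (5 vs 4)
Stage 2: P2: F->0, A->5 (anticipating H). Choose A
Stage 1: P1: O->1, E->5 (anticipating A, H). Choose E
SPE path: E -> A -> H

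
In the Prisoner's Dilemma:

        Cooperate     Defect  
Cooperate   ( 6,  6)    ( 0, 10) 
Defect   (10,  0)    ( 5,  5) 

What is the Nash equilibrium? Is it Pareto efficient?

(Defect, Defect) is NE; not Pareto efficient

Work:
Defect dominates Cooperate for both players:
If P2 cooperates: Defect (10) > Cooperate (6)
If P2 defects: Defect (5) > Cooperate (0)
NE: (Defect, Defect) with payoff (5, 5)
But (Cooperate, Cooperate) = (6, 6) Pareto dominates (5, 5)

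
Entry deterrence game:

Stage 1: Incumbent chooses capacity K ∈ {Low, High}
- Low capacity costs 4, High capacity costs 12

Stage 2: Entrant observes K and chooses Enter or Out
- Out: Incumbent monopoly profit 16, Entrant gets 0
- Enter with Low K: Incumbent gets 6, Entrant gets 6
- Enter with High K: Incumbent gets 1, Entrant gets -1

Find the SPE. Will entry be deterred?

SPE: (High, Enter|Low, Out|High); Entry deterred. Incumbent net profit = 4

Work:
After Low K: Entrant enters (6 > 0)
After High K: Entrant stays out (-1 < 0)
Incumbent: Low → 6−4=2, High → 16−12=4
Incumbent chooses High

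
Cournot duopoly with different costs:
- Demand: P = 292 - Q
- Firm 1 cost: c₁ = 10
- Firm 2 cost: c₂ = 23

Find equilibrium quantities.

q₁* = 98.33, q₂* = 85.33

Work:
Reaction: q₁ = (292 - 10 - q₂)/2
Reaction: q₂ = (292 - 23 - q₁)/2
Solve simultaneously:
q₁* = (292 - 2×10 + 23)/3 = 98.33
q₂* = (292 - 2×23 + 10)/3 = 85.33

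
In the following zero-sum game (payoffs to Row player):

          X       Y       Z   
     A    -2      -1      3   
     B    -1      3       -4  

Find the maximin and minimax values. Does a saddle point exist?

Maximin = -2, Minimax = -1, Saddle: False

Work:
Row minimums: [-2, -4] → maximin = -2
Column maximums: [-1, 3, 3] → minimax = -1
No saddle point (maximin ≠ minimax). Mixed strategy needed.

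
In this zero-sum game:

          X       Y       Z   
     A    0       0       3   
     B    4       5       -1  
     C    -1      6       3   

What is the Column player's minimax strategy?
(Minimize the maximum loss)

Column should play Z, value = 3

Work:
Column player minimizes Row's maximum payoff:
Column X: max payoff to Row = 4
Column Y: max payoff to Row = 6
Column Z: max payoff to Row = 3
Minimum is 3, achieved by column Z.
Minimax strategy: Z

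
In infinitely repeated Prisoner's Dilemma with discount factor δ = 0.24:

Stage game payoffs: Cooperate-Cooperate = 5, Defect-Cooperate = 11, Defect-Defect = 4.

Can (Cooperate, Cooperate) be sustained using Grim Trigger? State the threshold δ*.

δ* = 0.8571; since δ = 0.24 < 0.8571, cooperation cannot be sustained

Work:
For Grim Trigger:
Cooperate forever: 5/(1-δ)
Defect then punished: 11 + 4·δ/(1-δ)
Need: 5/(1-δ) ≥ 11 + 4·δ/(1-δ)
Solving: δ ≥ (T-R)/(T-P) = (11-5)/(11-4) = 0.8571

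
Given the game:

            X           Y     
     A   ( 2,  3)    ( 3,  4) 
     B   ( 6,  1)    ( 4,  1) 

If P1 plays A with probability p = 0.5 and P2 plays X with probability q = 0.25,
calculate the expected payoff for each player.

E[P1] = 3.625, E[P2] = 2.375

Work:
E[P1] = p·q·π₁(A,X) + p·(1-q)·π₁(A,Y) + (1-p)·q·π₁(B,X) + (1-p)·(1-q)·π₁(B,Y)
= 0.5·0.25·2 + 0.5·0.75·3 + 0.5·0.25·6 + 0.5·0.75·4
= 3.625

E[P2] = 2.375 (similar calculation)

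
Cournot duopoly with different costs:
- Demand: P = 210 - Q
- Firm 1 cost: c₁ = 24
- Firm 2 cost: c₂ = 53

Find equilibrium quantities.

q₁* = 71.67, q₂* = 42.67

Work:
Reaction: q₁ = (210 - 24 - q₂)/2
Reaction: q₂ = (210 - 53 - q₁)/2
Solve simultaneously:
q₁* = (210 - 2×24 + 53)/3 = 71.67
q₂* = (210 - 2×53 + 24)/3 = 42.67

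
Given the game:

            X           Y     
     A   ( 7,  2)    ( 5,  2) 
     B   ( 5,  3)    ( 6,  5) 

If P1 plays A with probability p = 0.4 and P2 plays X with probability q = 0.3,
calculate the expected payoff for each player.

E[P1] = 5.66, E[P2] = 3.44

Work:
E[P1] = p·q·π₁(A,X) + p·(1-q)·π₁(A,Y) + (1-p)·q·π₁(B,X) + (1-p)·(1-q)·π₁(B,Y)
= 0.4·0.3·7 + 0.4·0.7·5 + 0.6·0.3·5 + 0.6·0.7·6
= 5.66

E[P2] = 3.44 (similar calculation)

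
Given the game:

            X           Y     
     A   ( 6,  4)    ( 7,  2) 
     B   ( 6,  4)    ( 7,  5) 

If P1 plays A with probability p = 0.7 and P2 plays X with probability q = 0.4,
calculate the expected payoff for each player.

E[P1] = 6.6, E[P2] = 3.34

Work:
E[P1] = p·q·π₁(A,X) + p·(1-q)·π₁(A,Y) + (1-p)·q·π₁(B,X) + (1-p)·(1-q)·π₁(B,Y)
= 0.7·0.4·6 + 0.7·0.6·7 + 0.3·0.4·6 + 0.3·0.6·7
= 6.6

E[P2] = 3.34 (similar calculation)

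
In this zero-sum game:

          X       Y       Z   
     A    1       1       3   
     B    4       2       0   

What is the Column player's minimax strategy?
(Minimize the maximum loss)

Column should play Y, value = 2

Work:
Column player minimizes Row's maximum payoff:
Column X: max payoff to Row = 4
Column Y: max payoff to Row = 2
Column Z: max payoff to Row = 3
Minimum is 2, achieved by column Y.
Minimax strategy: Y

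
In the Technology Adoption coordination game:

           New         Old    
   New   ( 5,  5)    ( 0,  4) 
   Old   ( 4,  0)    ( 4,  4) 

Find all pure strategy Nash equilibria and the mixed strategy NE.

Pure NE: (New, New) and (Old, Old); Mixed NE: p = 0.8, q = 0.8

Work:
Check pure NE:
(New, New): (5, 5) - no unilateral deviation beneficial
(Old, Old): (4, 4) - no unilateral deviation beneficial
Mixed NE: P1 plays New with p = 0.8, P2 plays New with q = 0.8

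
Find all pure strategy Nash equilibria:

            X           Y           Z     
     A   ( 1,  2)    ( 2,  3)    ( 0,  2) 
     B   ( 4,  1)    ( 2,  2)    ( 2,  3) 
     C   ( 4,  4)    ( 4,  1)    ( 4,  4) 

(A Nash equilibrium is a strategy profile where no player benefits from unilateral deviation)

Nash equilibrium: (C, X), (C, Z)

Work:
Best responses:
  P1 vs X: payoffs [1, 4, 4] → best response B/C (payoff 4)
  P1 vs Y: payoffs [2, 2, 4] → best response C (payoff 4)
  P1 vs Z: payoffs [0, 2, 4] → best response C (payoff 4)
  P2 vs A: payoffs [2, 3, 2] → best response Y (payoff 3)
  P2 vs B: payoffs [1, 2, 3] → best response Z (payoff 3)
  P2 vs C: payoffs [4, 1, 4] → best response X/Z (payoff 4)
Mutual best responses: (C,X), (C,Z) → Nash equilibria.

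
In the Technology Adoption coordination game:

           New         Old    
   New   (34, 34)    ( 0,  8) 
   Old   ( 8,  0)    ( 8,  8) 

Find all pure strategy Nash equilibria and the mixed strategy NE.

Pure NE: (New, New) and (Old, Old); Mixed NE: p = 0.2353, q = 0.2353

Work:
Check pure NE:
(New, New): (34, 34) - no unilateral deviation beneficial
(Old, Old): (8, 8) - no unilateral deviation beneficial
Mixed NE: P1 plays New with p = 0.2353, P2 plays New with q = 0.2353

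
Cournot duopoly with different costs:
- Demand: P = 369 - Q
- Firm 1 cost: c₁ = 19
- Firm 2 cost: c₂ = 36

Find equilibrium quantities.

q₁* = 122.33, q₂* = 105.33

Work:
Reaction: q₁ = (369 - 19 - q₂)/2
Reaction: q₂ = (369 - 36 - q₁)/2
Solve simultaneously:
q₁* = (369 - 2×19 + 36)/3 = 122.33
q₂* = (369 - 2×36 + 19)/3 = 105.33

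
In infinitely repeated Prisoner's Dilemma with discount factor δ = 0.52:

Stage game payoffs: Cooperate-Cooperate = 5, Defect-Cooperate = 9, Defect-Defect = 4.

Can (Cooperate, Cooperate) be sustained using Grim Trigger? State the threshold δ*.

δ* = 0.8; since δ = 0.52 < 0.8, cooperation cannot be sustained

Work:
For Grim Trigger:
Cooperate forever: 5/(1-δ)
Defect then punished: 9 + 4·δ/(1-δ)
Need: 5/(1-δ) ≥ 9 + 4·δ/(1-δ)
Solving: δ ≥ (T-R)/(T-P) = (9-5)/(9-4) = 0.8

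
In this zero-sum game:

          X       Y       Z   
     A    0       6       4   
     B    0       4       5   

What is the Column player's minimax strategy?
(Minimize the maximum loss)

Column should play X, value = 0

Work:
Column player minimizes Row's maximum payoff:
Column X: max payoff to Row = 0
Column Y: max payoff to Row = 6
Column Z: max payoff to Row = 5
Minimum is 0, achieved by column X.
Minimax strategy: X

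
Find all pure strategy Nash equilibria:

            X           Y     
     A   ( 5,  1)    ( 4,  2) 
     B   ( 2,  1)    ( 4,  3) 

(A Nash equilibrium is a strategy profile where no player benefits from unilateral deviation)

Nash equilibrium: (A, Y), (B, Y)

Work:
Best responses:
  P1 vs X: payoffs [5, 2] → best response A (payoff 5)
  P1 vs Y: payoffs [4, 4] → best response A/B (payoff 4)
  P2 vs A: payoffs [1, 2] → best response Y (payoff 2)
  P2 vs B: payoffs [1, 3] → best response Y (payoff 3)
Mutual best responses: (A,Y), (B,Y) → Nash equilibria.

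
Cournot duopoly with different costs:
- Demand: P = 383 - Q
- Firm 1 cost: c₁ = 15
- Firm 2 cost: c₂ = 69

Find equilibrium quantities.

q₁* = 140.67, q₂* = 86.67

Work:
Reaction: q₁ = (383 - 15 - q₂)/2
Reaction: q₂ = (383 - 69 - q₁)/2
Solve simultaneously:
q₁* = (383 - 2×15 + 69)/3 = 140.67
q₂* = (383 - 2×69 + 15)/3 = 86.67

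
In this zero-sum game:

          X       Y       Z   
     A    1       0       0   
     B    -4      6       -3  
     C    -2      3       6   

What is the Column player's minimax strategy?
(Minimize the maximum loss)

Column should play X, value = 1

Work:
Column player minimizes Row's maximum payoff:
Column X: max payoff to Row = 1
Column Y: max payoff to Row = 6
Column Z: max payoff to Row = 6
Minimum is 1, achieved by column X.
Minimax strategy: X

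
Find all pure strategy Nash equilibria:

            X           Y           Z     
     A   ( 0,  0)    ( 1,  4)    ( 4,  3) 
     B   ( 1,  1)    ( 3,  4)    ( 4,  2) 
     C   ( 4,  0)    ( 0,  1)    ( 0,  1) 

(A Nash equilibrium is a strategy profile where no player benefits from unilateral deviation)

Nash equilibrium: (B, Y)

Work:
Best responses:
  P1 vs X: payoffs [0, 1, 4] → best response C (payoff 4)
  P1 vs Y: payoffs [1, 3, 0] → best response B (payoff 3)
  P1 vs Z: payoffs [4, 4, 0] → best response A/B (payoff 4)
  P2 vs A: payoffs [0, 4, 3] → best response Y (payoff 4)
  P2 vs B: payoffs [1, 4, 2] → best response Y (payoff 4)
  P2 vs C: payoffs [0, 1, 1] → best response Y/Z (payoff 1)
Mutual best responses: (B,Y) → Nash equilibria.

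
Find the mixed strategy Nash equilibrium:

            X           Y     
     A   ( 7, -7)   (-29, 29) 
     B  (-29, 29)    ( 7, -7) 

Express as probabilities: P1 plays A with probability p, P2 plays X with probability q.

p = 0.5, q = 0.5

Work:
Find probabilities that make opponent indifferent:
P2 chooses q to make P1 indifferent between A and B
P1 chooses p to make P2 indifferent between X and Y
Mixed NE: P1 plays (A: 0.5, B: 0.5), P2 plays (X: 0.5, Y: 0.5)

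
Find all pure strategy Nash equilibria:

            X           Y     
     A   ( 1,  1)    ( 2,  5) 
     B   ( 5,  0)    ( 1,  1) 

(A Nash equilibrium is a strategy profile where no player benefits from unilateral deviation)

Nash equilibrium: (A, Y)

Work:
Best responses:
  P1 vs X: payoffs [1, 5] → best response B (payoff 5)
  P1 vs Y: payoffs [2, 1] → best response A (payoff 2)
  P2 vs A: payoffs [1, 5] → best response Y (payoff 5)
  P2 vs B: payoffs [0, 1] → best response Y (payoff 1)
Mutual best responses: (A,Y) → Nash equilibria.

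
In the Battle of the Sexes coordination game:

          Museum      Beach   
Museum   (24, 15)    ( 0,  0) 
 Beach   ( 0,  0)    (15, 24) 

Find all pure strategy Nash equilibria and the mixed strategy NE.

Pure NE: (Museum, Museum) and (Beach, Beach); Mixed NE: p = 0.6154, q = 0.3846

Work:
Check pure NE:
(Museum, Museum): (24, 15) - no unilateral deviation beneficial
(Beach, Beach): (15, 24) - no unilateral deviation beneficial
Mixed NE: P1 plays Museum with p = 0.6154, P2 plays Museum with q = 0.3846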